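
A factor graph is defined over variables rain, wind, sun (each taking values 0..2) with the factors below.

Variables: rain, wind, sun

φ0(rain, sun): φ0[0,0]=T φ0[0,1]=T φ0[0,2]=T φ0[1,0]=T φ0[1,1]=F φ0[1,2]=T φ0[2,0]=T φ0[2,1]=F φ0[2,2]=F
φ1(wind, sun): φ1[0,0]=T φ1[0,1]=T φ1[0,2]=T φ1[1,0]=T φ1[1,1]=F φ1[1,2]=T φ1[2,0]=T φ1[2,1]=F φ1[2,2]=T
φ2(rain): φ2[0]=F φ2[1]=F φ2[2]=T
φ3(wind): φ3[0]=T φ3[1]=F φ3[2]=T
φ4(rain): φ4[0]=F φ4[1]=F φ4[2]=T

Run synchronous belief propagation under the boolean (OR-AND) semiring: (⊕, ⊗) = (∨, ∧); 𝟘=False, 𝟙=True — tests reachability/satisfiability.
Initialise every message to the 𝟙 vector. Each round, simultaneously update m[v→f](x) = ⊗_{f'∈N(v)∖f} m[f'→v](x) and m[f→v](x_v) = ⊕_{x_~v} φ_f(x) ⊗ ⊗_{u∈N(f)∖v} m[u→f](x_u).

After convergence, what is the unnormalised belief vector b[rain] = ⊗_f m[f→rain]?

b[rain] = [F, F, T]

init: all messages = 𝟙 over 3 values
r1 m[φ0→rain] = [T, T, T]
r1 m[φ0→sun] = [T, T, T]
r1 m[φ1→wind] = [T, T, T]
r1 m[φ1→sun] = [T, T, T]
r1 m[φ2→rain] = [F, F, T]
r1 m[φ3→wind] = [T, F, T]
r1 m[φ4→rain] = [F, F, T]
r1 m[rain→φ0] = [T, T, T]
r1 m[rain→φ2] = [T, T, T]
r1 m[rain→φ4] = [T, T, T]
r1 m[wind→φ1] = [T, T, T]
r1 m[wind→φ3] = [T, T, T]
r1 m[sun→φ0] = [T, T, T]
r1 m[sun→φ1] = [T, T, T]
r2 m[φ0→rain] = [T, T, T]
r2 m[φ0→sun] = [T, T, T]
r2 m[φ1→wind] = [T, T, T]
r2 m[φ1→sun] = [T, T, T]
r2 m[φ2→rain] = [F, F, T]
r2 m[φ3→wind] = [T, F, T]
r2 m[φ4→rain] = [F, F, T]
r2 m[rain→φ0] = [F, F, T]
r2 m[rain→φ2] = [F, F, T]
r2 m[rain→φ4] = [F, F, T]
r2 m[wind→φ1] = [T, F, T]
r2 m[wind→φ3] = [T, T, T]
r2 m[sun→φ0] = [T, T, T]
r2 m[sun→φ1] = [T, T, T]
r3 m[φ0→rain] = [T, T, T]
r3 m[φ0→sun] = [T, F, F]
r3 m[φ1→wind] = [T, T, T]
r3 m[φ1→sun] = [T, T, T]
r3 m[φ2→rain] = [F, F, T]
r3 m[φ3→wind] = [T, F, T]
r3 m[φ4→rain] = [F, F, T]
r3 m[rain→φ0] = [F, F, T]
r3 m[rain→φ2] = [F, F, T]
r3 m[rain→φ4] = [F, F, T]
r3 m[wind→φ1] = [T, F, T]
r3 m[wind→φ3] = [T, T, T]
r3 m[sun→φ0] = [T, T, T]
r3 m[sun→φ1] = [T, T, T]
r4 m[φ0→rain] = [T, T, T]
r4 m[φ0→sun] = [T, F, F]
r4 m[φ1→wind] = [T, T, T]
r4 m[φ1→sun] = [T, T, T]
r4 m[φ2→rain] = [F, F, T]
r4 m[φ3→wind] = [T, F, T]
r4 m[φ4→rain] = [F, F, T]
r4 m[rain→φ0] = [F, F, T]
r4 m[rain→φ2] = [F, F, T]
r4 m[rain→φ4] = [F, F, T]
r4 m[wind→φ1] = [T, F, T]
r4 m[wind→φ3] = [T, T, T]
r4 m[sun→φ0] = [T, T, T]
r4 m[sun→φ1] = [T, F, F]
r5 m[φ0→rain] = [T, T, T]
r5 m[φ0→sun] = [T, F, F]
r5 m[φ1→wind] = [T, T, T]
r5 m[φ1→sun] = [T, T, T]
r5 m[φ2→rain] = [F, F, T]
r5 m[φ3→wind] = [T, F, T]
r5 m[φ4→rain] = [F, F, T]
r5 m[rain→φ0] = [F, F, T]
r5 m[rain→φ2] = [F, F, T]
r5 m[rain→φ4] = [F, F, T]
r5 m[wind→φ1] = [T, F, T]
r5 m[wind→φ3] = [T, T, T]
r5 m[sun→φ0] = [T, T, T]
r5 m[sun→φ1] = [T, F, F]
fixed point reached at round 5
b[rain] = ⊗ incoming = [F, F, T]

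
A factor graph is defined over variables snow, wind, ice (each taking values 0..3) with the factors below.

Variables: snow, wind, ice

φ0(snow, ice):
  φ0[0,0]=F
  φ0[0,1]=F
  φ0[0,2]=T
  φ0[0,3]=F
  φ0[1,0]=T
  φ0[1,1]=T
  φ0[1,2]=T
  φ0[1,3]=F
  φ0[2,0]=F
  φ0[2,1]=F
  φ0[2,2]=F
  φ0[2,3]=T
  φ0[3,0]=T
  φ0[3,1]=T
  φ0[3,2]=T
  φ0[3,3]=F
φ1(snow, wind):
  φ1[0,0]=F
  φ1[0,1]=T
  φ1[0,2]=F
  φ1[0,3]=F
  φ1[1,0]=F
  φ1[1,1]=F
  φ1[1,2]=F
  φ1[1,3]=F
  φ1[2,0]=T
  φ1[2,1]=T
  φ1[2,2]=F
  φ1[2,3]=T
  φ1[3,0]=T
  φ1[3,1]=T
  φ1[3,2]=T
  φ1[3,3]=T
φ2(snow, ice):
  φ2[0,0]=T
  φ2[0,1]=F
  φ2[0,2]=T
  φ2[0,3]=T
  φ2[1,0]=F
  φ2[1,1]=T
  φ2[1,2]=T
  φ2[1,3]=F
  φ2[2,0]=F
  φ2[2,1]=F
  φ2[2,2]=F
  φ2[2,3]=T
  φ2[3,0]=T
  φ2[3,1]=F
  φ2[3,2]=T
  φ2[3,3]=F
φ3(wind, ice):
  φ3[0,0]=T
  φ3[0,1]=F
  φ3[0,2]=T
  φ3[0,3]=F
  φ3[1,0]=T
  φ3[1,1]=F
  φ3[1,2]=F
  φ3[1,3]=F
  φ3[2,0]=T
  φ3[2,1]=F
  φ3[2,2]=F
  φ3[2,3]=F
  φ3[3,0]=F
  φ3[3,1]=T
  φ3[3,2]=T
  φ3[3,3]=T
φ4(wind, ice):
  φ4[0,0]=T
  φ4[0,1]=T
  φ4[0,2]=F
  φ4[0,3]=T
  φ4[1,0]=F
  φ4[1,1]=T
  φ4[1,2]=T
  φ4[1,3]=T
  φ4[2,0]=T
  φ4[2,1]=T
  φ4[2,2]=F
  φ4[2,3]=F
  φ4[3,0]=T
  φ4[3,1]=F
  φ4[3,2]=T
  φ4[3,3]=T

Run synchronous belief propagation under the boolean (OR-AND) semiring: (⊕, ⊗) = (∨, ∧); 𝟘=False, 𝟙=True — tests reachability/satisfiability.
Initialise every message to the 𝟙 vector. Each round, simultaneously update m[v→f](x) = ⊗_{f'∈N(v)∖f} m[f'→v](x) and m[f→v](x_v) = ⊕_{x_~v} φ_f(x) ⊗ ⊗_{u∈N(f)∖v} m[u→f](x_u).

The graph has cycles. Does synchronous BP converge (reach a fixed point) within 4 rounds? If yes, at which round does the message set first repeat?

init: all messages = 𝟙 over 4 values
r1 m[φ0→snow] = [T, T, T, T]
r1 m[φ0→ice] = [T, T, T, T]
r1 m[φ1→snow] = [T, F, T, T]
r1 m[φ1→wind] = [T, T, T, T]
r1 m[φ2→snow] = [T, T, T, T]
r1 m[φ2→ice] = [T, T, T, T]
r1 m[φ3→wind] = [T, T, T, T]
r1 m[φ3→ice] = [T, T, T, T]
r1 m[φ4→wind] = [T, T, T, T]
r1 m[φ4→ice] = [T, T, T, T]
r1 m[snow→φ0] = [T, T, T, T]
r1 m[snow→φ1] = [T, T, T, T]
r1 m[snow→φ2] = [T, T, T, T]
r1 m[wind→φ1] = [T, T, T, T]
r1 m[wind→φ3] = [T, T, T, T]
r1 m[wind→φ4] = [T, T, T, T]
r1 m[ice→φ0] = [T, T, T, T]
r1 m[ice→φ2] = [T, T, T, T]
r1 m[ice→φ3] = [T, T, T, T]
r1 m[ice→φ4] = [T, T, T, T]
r2 m[φ0→snow] = [T, T, T, T]
r2 m[φ0→ice] = [T, T, T, T]
r2 m[φ1→snow] = [T, F, T, T]
r2 m[φ1→wind] = [T, T, T, T]
r2 m[φ2→snow] = [T, T, T, T]
r2 m[φ2→ice] = [T, T, T, T]
r2 m[φ3→wind] = [T, T, T, T]
r2 m[φ3→ice] = [T, T, T, T]
r2 m[φ4→wind] = [T, T, T, T]
r2 m[φ4→ice] = [T, T, T, T]
r2 m[snow→φ0] = [T, F, T, T]
r2 m[snow→φ1] = [T, T, T, T]
r2 m[snow→φ2] = [T, F, T, T]
r2 m[wind→φ1] = [T, T, T, T]
r2 m[wind→φ3] = [T, T, T, T]
r2 m[wind→φ4] = [T, T, T, T]
r2 m[ice→φ0] = [T, T, T, T]
r2 m[ice→φ2] = [T, T, T, T]
r2 m[ice→φ3] = [T, T, T, T]
r2 m[ice→φ4] = [T, T, T, T]
r3 m[φ0→snow] = [T, T, T, T]
r3 m[φ0→ice] = [T, T, T, T]
r3 m[φ1→snow] = [T, F, T, T]
r3 m[φ1→wind] = [T, T, T, T]
r3 m[φ2→snow] = [T, T, T, T]
r3 m[φ2→ice] = [T, F, T, T]
r3 m[φ3→wind] = [T, T, T, T]
r3 m[φ3→ice] = [T, T, T, T]
r3 m[φ4→wind] = [T, T, T, T]
r3 m[φ4→ice] = [T, T, T, T]
r3 m[snow→φ0] = [T, F, T, T]
r3 m[snow→φ1] = [T, T, T, T]
r3 m[snow→φ2] = [T, F, T, T]
r3 m[wind→φ1] = [T, T, T, T]
r3 m[wind→φ3] = [T, T, T, T]
r3 m[wind→φ4] = [T, T, T, T]
r3 m[ice→φ0] = [T, T, T, T]
r3 m[ice→φ2] = [T, T, T, T]
r3 m[ice→φ3] = [T, T, T, T]
r3 m[ice→φ4] = [T, T, T, T]
r4 m[φ0→snow] = [T, T, T, T]
r4 m[φ0→ice] = [T, T, T, T]
r4 m[φ1→snow] = [T, F, T, T]
r4 m[φ1→wind] = [T, T, T, T]
r4 m[φ2→snow] = [T, T, T, T]
r4 m[φ2→ice] = [T, F, T, T]
r4 m[φ3→wind] = [T, T, T, T]
r4 m[φ3→ice] = [T, T, T, T]
r4 m[φ4→wind] = [T, T, T, T]
r4 m[φ4→ice] = [T, T, T, T]
r4 m[snow→φ0] = [T, F, T, T]
r4 m[snow→φ1] = [T, T, T, T]
r4 m[snow→φ2] = [T, F, T, T]
r4 m[wind→φ1] = [T, T, T, T]
r4 m[wind→φ3] = [T, T, T, T]
r4 m[wind→φ4] = [T, T, T, T]
r4 m[ice→φ0] = [T, F, T, T]
r4 m[ice→φ2] = [T, T, T, T]
r4 m[ice→φ3] = [T, F, T, T]
r4 m[ice→φ4] = [T, F, T, T]
no fixed point within 4 rounds

NOT CONVERGED within 4 rounds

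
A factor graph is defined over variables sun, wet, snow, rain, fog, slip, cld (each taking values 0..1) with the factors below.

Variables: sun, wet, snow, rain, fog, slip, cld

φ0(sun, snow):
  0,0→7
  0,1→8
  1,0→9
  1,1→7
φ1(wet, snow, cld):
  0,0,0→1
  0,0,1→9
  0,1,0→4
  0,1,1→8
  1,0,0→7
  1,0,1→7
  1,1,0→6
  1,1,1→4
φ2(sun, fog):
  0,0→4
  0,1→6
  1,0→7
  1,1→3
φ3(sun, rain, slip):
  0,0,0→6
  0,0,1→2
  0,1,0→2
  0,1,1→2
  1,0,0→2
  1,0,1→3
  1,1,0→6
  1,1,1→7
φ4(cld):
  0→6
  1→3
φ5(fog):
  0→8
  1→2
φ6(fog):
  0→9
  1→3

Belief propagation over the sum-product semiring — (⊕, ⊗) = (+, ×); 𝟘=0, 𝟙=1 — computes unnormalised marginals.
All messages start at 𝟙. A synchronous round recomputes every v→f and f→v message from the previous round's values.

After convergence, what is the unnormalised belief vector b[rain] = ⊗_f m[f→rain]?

init: all messages = 𝟙 over 2 values
r1 m[φ0→sun] = [15, 16]
r1 m[φ0→snow] = [16, 15]
r1 m[φ1→wet] = [22, 24]
r1 m[φ1→snow] = [24, 22]
r1 m[φ1→cld] = [18, 28]
r1 m[φ2→sun] = [10, 10]
r1 m[φ2→fog] = [11, 9]
r1 m[φ3→sun] = [12, 18]
r1 m[φ3→rain] = [13, 17]
r1 m[φ3→slip] = [16, 14]
r1 m[φ4→cld] = [6, 3]
r1 m[φ5→fog] = [8, 2]
r1 m[φ6→fog] = [9, 3]
r1 m[sun→φ0] = [1, 1]
r1 m[sun→φ2] = [1, 1]
r1 m[sun→φ3] = [1, 1]
r1 m[wet→φ1] = [1, 1]
r1 m[snow→φ0] = [1, 1]
r1 m[snow→φ1] = [1, 1]
r1 m[rain→φ3] = [1, 1]
r1 m[fog→φ2] = [1, 1]
r1 m[fog→φ5] = [1, 1]
r1 m[fog→φ6] = [1, 1]
r1 m[slip→φ3] = [1, 1]
r1 m[cld→φ1] = [1, 1]
r1 m[cld→φ4] = [1, 1]
r2 m[φ0→sun] = [15, 16]
r2 m[φ0→snow] = [16, 15]
r2 m[φ1→wet] = [22, 24]
r2 m[φ1→snow] = [24, 22]
r2 m[φ1→cld] = [18, 28]
r2 m[φ2→sun] = [10, 10]
r2 m[φ2→fog] = [11, 9]
r2 m[φ3→sun] = [12, 18]
r2 m[φ3→rain] = [13, 17]
r2 m[φ3→slip] = [16, 14]
r2 m[φ4→cld] = [6, 3]
r2 m[φ5→fog] = [8, 2]
r2 m[φ6→fog] = [9, 3]
r2 m[sun→φ0] = [120, 180]
r2 m[sun→φ2] = [180, 288]
r2 m[sun→φ3] = [150, 160]
r2 m[wet→φ1] = [1, 1]
r2 m[snow→φ0] = [24, 22]
r2 m[snow→φ1] = [16, 15]
r2 m[rain→φ3] = [1, 1]
r2 m[fog→φ2] = [72, 6]
r2 m[fog→φ5] = [99, 27]
r2 m[fog→φ6] = [88, 18]
r2 m[slip→φ3] = [1, 1]
r2 m[cld→φ1] = [6, 3]
r2 m[cld→φ4] = [18, 28]
r3 m[φ0→sun] = [344, 370]
r3 m[φ0→snow] = [2460, 2220]
r3 m[φ1→wet] = [1248, 1728]
r3 m[φ1→snow] = [96, 96]
r3 m[φ1→cld] = [278, 436]
r3 m[φ2→sun] = [324, 522]
r3 m[φ2→fog] = [2736, 1944]
r3 m[φ3→sun] = [12, 18]
r3 m[φ3→rain] = [2000, 2680]
r3 m[φ3→slip] = [2480, 2200]
r3 m[φ4→cld] = [6, 3]
r3 m[φ5→fog] = [8, 2]
r3 m[φ6→fog] = [9, 3]
r3 m[sun→φ0] = [120, 180]
r3 m[sun→φ2] = [180, 288]
r3 m[sun→φ3] = [150, 160]
r3 m[wet→φ1] = [1, 1]
r3 m[snow→φ0] = [24, 22]
r3 m[snow→φ1] = [16, 15]
r3 m[rain→φ3] = [1, 1]
r3 m[fog→φ2] = [72, 6]
r3 m[fog→φ5] = [99, 27]
r3 m[fog→φ6] = [88, 18]
r3 m[slip→φ3] = [1, 1]
r3 m[cld→φ1] = [6, 3]
r3 m[cld→φ4] = [18, 28]
r4 m[φ0→sun] = [344, 370]
r4 m[φ0→snow] = [2460, 2220]
r4 m[φ1→wet] = [1248, 1728]
r4 m[φ1→snow] = [96, 96]
r4 m[φ1→cld] = [278, 436]
r4 m[φ2→sun] = [324, 522]
r4 m[φ2→fog] = [2736, 1944]
r4 m[φ3→sun] = [12, 18]
r4 m[φ3→rain] = [2000, 2680]
r4 m[φ3→slip] = [2480, 2200]
r4 m[φ4→cld] = [6, 3]
r4 m[φ5→fog] = [8, 2]
r4 m[φ6→fog] = [9, 3]
r4 m[sun→φ0] = [3888, 9396]
r4 m[sun→φ2] = [4128, 6660]
r4 m[sun→φ3] = [111456, 193140]
r4 m[wet→φ1] = [1, 1]
r4 m[snow→φ0] = [96, 96]
r4 m[snow→φ1] = [2460, 2220]
r4 m[rain→φ3] = [1, 1]
r4 m[fog→φ2] = [72, 6]
r4 m[fog→φ5] = [24624, 5832]
r4 m[fog→φ6] = [21888, 3888]
r4 m[slip→φ3] = [1, 1]
r4 m[cld→φ1] = [6, 3]
r4 m[cld→φ4] = [278, 436]
r5 m[φ0→sun] = [1440, 1536]
r5 m[φ0→snow] = [111780, 96876]
r5 m[φ1→wet] = [187740, 261540]
r5 m[φ1→snow] = [96, 96]
r5 m[φ1→cld] = [41880, 66000]
r5 m[φ2→sun] = [324, 522]
r5 m[φ2→fog] = [63132, 44748]
r5 m[φ3→sun] = [12, 18]
r5 m[φ3→rain] = [1857348, 2956644]
r5 m[φ3→slip] = [2436768, 2377224]
r5 m[φ4→cld] = [6, 3]
r5 m[φ5→fog] = [8, 2]
r5 m[φ6→fog] = [9, 3]
r5 m[sun→φ0] = [3888, 9396]
r5 m[sun→φ2] = [4128, 6660]
r5 m[sun→φ3] = [111456, 193140]
r5 m[wet→φ1] = [1, 1]
r5 m[snow→φ0] = [96, 96]
r5 m[snow→φ1] = [2460, 2220]
r5 m[rain→φ3] = [1, 1]
r5 m[fog→φ2] = [72, 6]
r5 m[fog→φ5] = [24624, 5832]
r5 m[fog→φ6] = [21888, 3888]
r5 m[slip→φ3] = [1, 1]
r5 m[cld→φ1] = [6, 3]
r5 m[cld→φ4] = [278, 436]
r6 m[φ0→sun] = [1440, 1536]
r6 m[φ0→snow] = [111780, 96876]
r6 m[φ1→wet] = [187740, 261540]
r6 m[φ1→snow] = [96, 96]
r6 m[φ1→cld] = [41880, 66000]
r6 m[φ2→sun] = [324, 522]
r6 m[φ2→fog] = [63132, 44748]
r6 m[φ3→sun] = [12, 18]
r6 m[φ3→rain] = [1857348, 2956644]
r6 m[φ3→slip] = [2436768, 2377224]
r6 m[φ4→cld] = [6, 3]
r6 m[φ5→fog] = [8, 2]
r6 m[φ6→fog] = [9, 3]
r6 m[sun→φ0] = [3888, 9396]
r6 m[sun→φ2] = [17280, 27648]
r6 m[sun→φ3] = [466560, 801792]
r6 m[wet→φ1] = [1, 1]
r6 m[snow→φ0] = [96, 96]
r6 m[snow→φ1] = [111780, 96876]
r6 m[rain→φ3] = [1, 1]
r6 m[fog→φ2] = [72, 6]
r6 m[fog→φ5] = [568188, 134244]
r6 m[fog→φ6] = [505056, 89496]
r6 m[slip→φ3] = [1, 1]
r6 m[cld→φ1] = [6, 3]
r6 m[cld→φ4] = [41880, 66000]
r7 m[φ0→sun] = [1440, 1536]
r7 m[φ0→snow] = [111780, 96876]
r7 m[φ1→wet] = [8338788, 11692188]
r7 m[φ1→snow] = [96, 96]
r7 m[φ1→cld] = [1863000, 2950992]
r7 m[φ2→sun] = [324, 522]
r7 m[φ2→fog] = [262656, 186624]
r7 m[φ3→sun] = [12, 18]
r7 m[φ3→rain] = [7741440, 12289536]
r7 m[φ3→slip] = [10146816, 9884160]
r7 m[φ4→cld] = [6, 3]
r7 m[φ5→fog] = [8, 2]
r7 m[φ6→fog] = [9, 3]
r7 m[sun→φ0] = [3888, 9396]
r7 m[sun→φ2] = [17280, 27648]
r7 m[sun→φ3] = [466560, 801792]
r7 m[wet→φ1] = [1, 1]
r7 m[snow→φ0] = [96, 96]
r7 m[snow→φ1] = [111780, 96876]
r7 m[rain→φ3] = [1, 1]
r7 m[fog→φ2] = [72, 6]
r7 m[fog→φ5] = [568188, 134244]
r7 m[fog→φ6] = [505056, 89496]
r7 m[slip→φ3] = [1, 1]
r7 m[cld→φ1] = [6, 3]
r7 m[cld→φ4] = [41880, 66000]
r8 m[φ0→sun] = [1440, 1536]
r8 m[φ0→snow] = [111780, 96876]
r8 m[φ1→wet] = [8338788, 11692188]
r8 m[φ1→snow] = [96, 96]
r8 m[φ1→cld] = [1863000, 2950992]
r8 m[φ2→sun] = [324, 522]
r8 m[φ2→fog] = [262656, 186624]
r8 m[φ3→sun] = [12, 18]
r8 m[φ3→rain] = [7741440, 12289536]
r8 m[φ3→slip] = [10146816, 9884160]
r8 m[φ4→cld] = [6, 3]
r8 m[φ5→fog] = [8, 2]
r8 m[φ6→fog] = [9, 3]
r8 m[sun→φ0] = [3888, 9396]
r8 m[sun→φ2] = [17280, 27648]
r8 m[sun→φ3] = [466560, 801792]
r8 m[wet→φ1] = [1, 1]
r8 m[snow→φ0] = [96, 96]
r8 m[snow→φ1] = [111780, 96876]
r8 m[rain→φ3] = [1, 1]
r8 m[fog→φ2] = [72, 6]
r8 m[fog→φ5] = [2363904, 559872]
r8 m[fog→φ6] = [2101248, 373248]
r8 m[slip→φ3] = [1, 1]
r8 m[cld→φ1] = [6, 3]
r8 m[cld→φ4] = [1863000, 2950992]
r9 m[φ0→sun] = [1440, 1536]
r9 m[φ0→snow] = [111780, 96876]
r9 m[φ1→wet] = [8338788, 11692188]
r9 m[φ1→snow] = [96, 96]
r9 m[φ1→cld] = [1863000, 2950992]
r9 m[φ2→sun] = [324, 522]
r9 m[φ2→fog] = [262656, 186624]
r9 m[φ3→sun] = [12, 18]
r9 m[φ3→rain] = [7741440, 12289536]
r9 m[φ3→slip] = [10146816, 9884160]
r9 m[φ4→cld] = [6, 3]
r9 m[φ5→fog] = [8, 2]
r9 m[φ6→fog] = [9, 3]
r9 m[sun→φ0] = [3888, 9396]
r9 m[sun→φ2] = [17280, 27648]
r9 m[sun→φ3] = [466560, 801792]
r9 m[wet→φ1] = [1, 1]
r9 m[snow→φ0] = [96, 96]
r9 m[snow→φ1] = [111780, 96876]
r9 m[rain→φ3] = [1, 1]
r9 m[fog→φ2] = [72, 6]
r9 m[fog→φ5] = [2363904, 559872]
r9 m[fog→φ6] = [2101248, 373248]
r9 m[slip→φ3] = [1, 1]
r9 m[cld→φ1] = [6, 3]
r9 m[cld→φ4] = [1863000, 2950992]
fixed point reached at round 9
b[rain] = ⊗ incoming = [7741440, 12289536]

b[rain] = [7741440, 12289536]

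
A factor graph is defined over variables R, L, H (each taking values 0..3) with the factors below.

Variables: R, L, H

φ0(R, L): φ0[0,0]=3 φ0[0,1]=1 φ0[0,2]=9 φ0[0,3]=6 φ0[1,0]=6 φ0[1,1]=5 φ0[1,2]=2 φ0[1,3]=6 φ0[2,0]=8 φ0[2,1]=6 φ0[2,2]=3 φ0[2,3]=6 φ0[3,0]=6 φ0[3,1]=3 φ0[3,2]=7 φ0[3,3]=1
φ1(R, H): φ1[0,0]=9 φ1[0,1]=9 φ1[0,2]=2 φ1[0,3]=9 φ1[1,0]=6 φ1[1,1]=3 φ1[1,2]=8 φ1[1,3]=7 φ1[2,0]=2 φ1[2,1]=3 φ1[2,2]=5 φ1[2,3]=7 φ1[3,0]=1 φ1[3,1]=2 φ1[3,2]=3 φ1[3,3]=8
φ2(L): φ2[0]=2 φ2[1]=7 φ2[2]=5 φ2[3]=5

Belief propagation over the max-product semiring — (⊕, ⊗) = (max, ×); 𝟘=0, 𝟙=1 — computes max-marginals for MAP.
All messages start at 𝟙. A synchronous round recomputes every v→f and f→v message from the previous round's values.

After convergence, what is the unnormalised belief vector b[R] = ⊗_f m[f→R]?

b[R] = [405, 280, 294, 280]

init: all messages = 𝟙 over 4 values
r1 m[φ0→R] = [9, 6, 8, 7]
r1 m[φ0→L] = [8, 6, 9, 6]
r1 m[φ1→R] = [9, 8, 7, 8]
r1 m[φ1→H] = [9, 9, 8, 9]
r1 m[φ2→L] = [2, 7, 5, 5]
r1 m[R→φ0] = [1, 1, 1, 1]
r1 m[R→φ1] = [1, 1, 1, 1]
r1 m[L→φ0] = [1, 1, 1, 1]
r1 m[L→φ2] = [1, 1, 1, 1]
r1 m[H→φ1] = [1, 1, 1, 1]
r2 m[φ0→R] = [9, 6, 8, 7]
r2 m[φ0→L] = [8, 6, 9, 6]
r2 m[φ1→R] = [9, 8, 7, 8]
r2 m[φ1→H] = [9, 9, 8, 9]
r2 m[φ2→L] = [2, 7, 5, 5]
r2 m[R→φ0] = [9, 8, 7, 8]
r2 m[R→φ1] = [9, 6, 8, 7]
r2 m[L→φ0] = [2, 7, 5, 5]
r2 m[L→φ2] = [8, 6, 9, 6]
r2 m[H→φ1] = [1, 1, 1, 1]
r3 m[φ0→R] = [45, 35, 42, 35]
r3 m[φ0→L] = [56, 42, 81, 54]
r3 m[φ1→R] = [9, 8, 7, 8]
r3 m[φ1→H] = [81, 81, 48, 81]
r3 m[φ2→L] = [2, 7, 5, 5]
r3 m[R→φ0] = [9, 8, 7, 8]
r3 m[R→φ1] = [9, 6, 8, 7]
r3 m[L→φ0] = [2, 7, 5, 5]
r3 m[L→φ2] = [8, 6, 9, 6]
r3 m[H→φ1] = [1, 1, 1, 1]
r4 m[φ0→R] = [45, 35, 42, 35]
r4 m[φ0→L] = [56, 42, 81, 54]
r4 m[φ1→R] = [9, 8, 7, 8]
r4 m[φ1→H] = [81, 81, 48, 81]
r4 m[φ2→L] = [2, 7, 5, 5]
r4 m[R→φ0] = [9, 8, 7, 8]
r4 m[R→φ1] = [45, 35, 42, 35]
r4 m[L→φ0] = [2, 7, 5, 5]
r4 m[L→φ2] = [56, 42, 81, 54]
r4 m[H→φ1] = [1, 1, 1, 1]
r5 m[φ0→R] = [45, 35, 42, 35]
r5 m[φ0→L] = [56, 42, 81, 54]
r5 m[φ1→R] = [9, 8, 7, 8]
r5 m[φ1→H] = [405, 405, 280, 405]
r5 m[φ2→L] = [2, 7, 5, 5]
r5 m[R→φ0] = [9, 8, 7, 8]
r5 m[R→φ1] = [45, 35, 42, 35]
r5 m[L→φ0] = [2, 7, 5, 5]
r5 m[L→φ2] = [56, 42, 81, 54]
r5 m[H→φ1] = [1, 1, 1, 1]
r6 m[φ0→R] = [45, 35, 42, 35]
r6 m[φ0→L] = [56, 42, 81, 54]
r6 m[φ1→R] = [9, 8, 7, 8]
r6 m[φ1→H] = [405, 405, 280, 405]
r6 m[φ2→L] = [2, 7, 5, 5]
r6 m[R→φ0] = [9, 8, 7, 8]
r6 m[R→φ1] = [45, 35, 42, 35]
r6 m[L→φ0] = [2, 7, 5, 5]
r6 m[L→φ2] = [56, 42, 81, 54]
r6 m[H→φ1] = [1, 1, 1, 1]
fixed point reached at round 6
b[R] = ⊗ incoming = [405, 280, 294, 280]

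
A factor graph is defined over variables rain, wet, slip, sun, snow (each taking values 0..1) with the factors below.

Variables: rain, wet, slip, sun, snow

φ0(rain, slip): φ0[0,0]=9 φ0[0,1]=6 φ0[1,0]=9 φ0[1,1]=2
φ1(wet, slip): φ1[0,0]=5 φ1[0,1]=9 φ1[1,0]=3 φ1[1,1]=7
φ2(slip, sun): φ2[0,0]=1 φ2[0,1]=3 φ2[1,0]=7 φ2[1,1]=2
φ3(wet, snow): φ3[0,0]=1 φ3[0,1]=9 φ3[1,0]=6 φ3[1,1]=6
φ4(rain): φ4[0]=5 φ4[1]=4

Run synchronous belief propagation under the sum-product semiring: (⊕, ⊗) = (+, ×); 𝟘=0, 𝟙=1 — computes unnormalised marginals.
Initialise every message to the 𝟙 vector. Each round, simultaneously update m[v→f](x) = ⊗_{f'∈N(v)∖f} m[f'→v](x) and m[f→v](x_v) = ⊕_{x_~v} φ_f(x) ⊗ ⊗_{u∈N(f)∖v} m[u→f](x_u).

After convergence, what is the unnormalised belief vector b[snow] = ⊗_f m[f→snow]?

b[snow] = [24894, 62478]

init: all messages = 𝟙 over 2 values
r1 m[φ0→rain] = [15, 11]
r1 m[φ0→slip] = [18, 8]
r1 m[φ1→wet] = [14, 10]
r1 m[φ1→slip] = [8, 16]
r1 m[φ2→slip] = [4, 9]
r1 m[φ2→sun] = [8, 5]
r1 m[φ3→wet] = [10, 12]
r1 m[φ3→snow] = [7, 15]
r1 m[φ4→rain] = [5, 4]
r1 m[rain→φ0] = [1, 1]
r1 m[rain→φ4] = [1, 1]
r1 m[wet→φ1] = [1, 1]
r1 m[wet→φ3] = [1, 1]
r1 m[slip→φ0] = [1, 1]
r1 m[slip→φ1] = [1, 1]
r1 m[slip→φ2] = [1, 1]
r1 m[sun→φ2] = [1, 1]
r1 m[snow→φ3] = [1, 1]
r2 m[φ0→rain] = [15, 11]
r2 m[φ0→slip] = [18, 8]
r2 m[φ1→wet] = [14, 10]
r2 m[φ1→slip] = [8, 16]
r2 m[φ2→slip] = [4, 9]
r2 m[φ2→sun] = [8, 5]
r2 m[φ3→wet] = [10, 12]
r2 m[φ3→snow] = [7, 15]
r2 m[φ4→rain] = [5, 4]
r2 m[rain→φ0] = [5, 4]
r2 m[rain→φ4] = [15, 11]
r2 m[wet→φ1] = [10, 12]
r2 m[wet→φ3] = [14, 10]
r2 m[slip→φ0] = [32, 144]
r2 m[slip→φ1] = [72, 72]
r2 m[slip→φ2] = [144, 128]
r2 m[sun→φ2] = [1, 1]
r2 m[snow→φ3] = [1, 1]
r3 m[φ0→rain] = [1152, 576]
r3 m[φ0→slip] = [81, 38]
r3 m[φ1→wet] = [1008, 720]
r3 m[φ1→slip] = [86, 174]
r3 m[φ2→slip] = [4, 9]
r3 m[φ2→sun] = [1040, 688]
r3 m[φ3→wet] = [10, 12]
r3 m[φ3→snow] = [74, 186]
r3 m[φ4→rain] = [5, 4]
r3 m[rain→φ0] = [5, 4]
r3 m[rain→φ4] = [15, 11]
r3 m[wet→φ1] = [10, 12]
r3 m[wet→φ3] = [14, 10]
r3 m[slip→φ0] = [32, 144]
r3 m[slip→φ1] = [72, 72]
r3 m[slip→φ2] = [144, 128]
r3 m[sun→φ2] = [1, 1]
r3 m[snow→φ3] = [1, 1]
r4 m[φ0→rain] = [1152, 576]
r4 m[φ0→slip] = [81, 38]
r4 m[φ1→wet] = [1008, 720]
r4 m[φ1→slip] = [86, 174]
r4 m[φ2→slip] = [4, 9]
r4 m[φ2→sun] = [1040, 688]
r4 m[φ3→wet] = [10, 12]
r4 m[φ3→snow] = [74, 186]
r4 m[φ4→rain] = [5, 4]
r4 m[rain→φ0] = [5, 4]
r4 m[rain→φ4] = [1152, 576]
r4 m[wet→φ1] = [10, 12]
r4 m[wet→φ3] = [1008, 720]
r4 m[slip→φ0] = [344, 1566]
r4 m[slip→φ1] = [324, 342]
r4 m[slip→φ2] = [6966, 6612]
r4 m[sun→φ2] = [1, 1]
r4 m[snow→φ3] = [1, 1]
r5 m[φ0→rain] = [12492, 6228]
r5 m[φ0→slip] = [81, 38]
r5 m[φ1→wet] = [4698, 3366]
r5 m[φ1→slip] = [86, 174]
r5 m[φ2→slip] = [4, 9]
r5 m[φ2→sun] = [53250, 34122]
r5 m[φ3→wet] = [10, 12]
r5 m[φ3→snow] = [5328, 13392]
r5 m[φ4→rain] = [5, 4]
r5 m[rain→φ0] = [5, 4]
r5 m[rain→φ4] = [1152, 576]
r5 m[wet→φ1] = [10, 12]
r5 m[wet→φ3] = [1008, 720]
r5 m[slip→φ0] = [344, 1566]
r5 m[slip→φ1] = [324, 342]
r5 m[slip→φ2] = [6966, 6612]
r5 m[sun→φ2] = [1, 1]
r5 m[snow→φ3] = [1, 1]
r6 m[φ0→rain] = [12492, 6228]
r6 m[φ0→slip] = [81, 38]
r6 m[φ1→wet] = [4698, 3366]
r6 m[φ1→slip] = [86, 174]
r6 m[φ2→slip] = [4, 9]
r6 m[φ2→sun] = [53250, 34122]
r6 m[φ3→wet] = [10, 12]
r6 m[φ3→snow] = [5328, 13392]
r6 m[φ4→rain] = [5, 4]
r6 m[rain→φ0] = [5, 4]
r6 m[rain→φ4] = [12492, 6228]
r6 m[wet→φ1] = [10, 12]
r6 m[wet→φ3] = [4698, 3366]
r6 m[slip→φ0] = [344, 1566]
r6 m[slip→φ1] = [324, 342]
r6 m[slip→φ2] = [6966, 6612]
r6 m[sun→φ2] = [1, 1]
r6 m[snow→φ3] = [1, 1]
r7 m[φ0→rain] = [12492, 6228]
r7 m[φ0→slip] = [81, 38]
r7 m[φ1→wet] = [4698, 3366]
r7 m[φ1→slip] = [86, 174]
r7 m[φ2→slip] = [4, 9]
r7 m[φ2→sun] = [53250, 34122]
r7 m[φ3→wet] = [10, 12]
r7 m[φ3→snow] = [24894, 62478]
r7 m[φ4→rain] = [5, 4]
r7 m[rain→φ0] = [5, 4]
r7 m[rain→φ4] = [12492, 6228]
r7 m[wet→φ1] = [10, 12]
r7 m[wet→φ3] = [4698, 3366]
r7 m[slip→φ0] = [344, 1566]
r7 m[slip→φ1] = [324, 342]
r7 m[slip→φ2] = [6966, 6612]
r7 m[sun→φ2] = [1, 1]
r7 m[snow→φ3] = [1, 1]
r8 m[φ0→rain] = [12492, 6228]
r8 m[φ0→slip] = [81, 38]
r8 m[φ1→wet] = [4698, 3366]
r8 m[φ1→slip] = [86, 174]
r8 m[φ2→slip] = [4, 9]
r8 m[φ2→sun] = [53250, 34122]
r8 m[φ3→wet] = [10, 12]
r8 m[φ3→snow] = [24894, 62478]
r8 m[φ4→rain] = [5, 4]
r8 m[rain→φ0] = [5, 4]
r8 m[rain→φ4] = [12492, 6228]
r8 m[wet→φ1] = [10, 12]
r8 m[wet→φ3] = [4698, 3366]
r8 m[slip→φ0] = [344, 1566]
r8 m[slip→φ1] = [324, 342]
r8 m[slip→φ2] = [6966, 6612]
r8 m[sun→φ2] = [1, 1]
r8 m[snow→φ3] = [1, 1]
fixed point reached at round 8
b[snow] = ⊗ incoming = [24894, 62478]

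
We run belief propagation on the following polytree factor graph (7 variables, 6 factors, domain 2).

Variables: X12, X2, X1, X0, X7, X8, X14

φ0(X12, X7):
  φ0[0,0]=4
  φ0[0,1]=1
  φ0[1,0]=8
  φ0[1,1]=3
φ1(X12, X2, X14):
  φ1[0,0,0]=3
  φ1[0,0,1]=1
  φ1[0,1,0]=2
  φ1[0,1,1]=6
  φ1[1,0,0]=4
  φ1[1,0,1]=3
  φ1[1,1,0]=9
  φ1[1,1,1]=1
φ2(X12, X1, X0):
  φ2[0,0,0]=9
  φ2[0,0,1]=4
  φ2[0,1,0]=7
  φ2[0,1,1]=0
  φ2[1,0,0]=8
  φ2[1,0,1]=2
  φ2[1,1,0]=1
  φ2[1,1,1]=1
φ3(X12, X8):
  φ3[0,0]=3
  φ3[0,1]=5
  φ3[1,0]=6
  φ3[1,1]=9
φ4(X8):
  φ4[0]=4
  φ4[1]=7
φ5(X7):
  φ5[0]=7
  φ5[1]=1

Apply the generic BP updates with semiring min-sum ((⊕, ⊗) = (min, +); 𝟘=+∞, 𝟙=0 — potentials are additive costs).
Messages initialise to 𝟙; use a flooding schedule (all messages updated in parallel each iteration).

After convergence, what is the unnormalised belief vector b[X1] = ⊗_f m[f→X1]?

init: all messages = 𝟙 over 2 values
r1 m[φ0→X12] = [1, 3]
r1 m[φ0→X7] = [4, 1]
r1 m[φ1→X12] = [1, 1]
r1 m[φ1→X2] = [1, 1]
r1 m[φ1→X14] = [2, 1]
r1 m[φ2→X12] = [0, 1]
r1 m[φ2→X1] = [2, 0]
r1 m[φ2→X0] = [1, 0]
r1 m[φ3→X12] = [3, 6]
r1 m[φ3→X8] = [3, 5]
r1 m[φ4→X8] = [4, 7]
r1 m[φ5→X7] = [7, 1]
r1 m[X12→φ0] = [0, 0]
r1 m[X12→φ1] = [0, 0]
r1 m[X12→φ2] = [0, 0]
r1 m[X12→φ3] = [0, 0]
r1 m[X2→φ1] = [0, 0]
r1 m[X1→φ2] = [0, 0]
r1 m[X0→φ2] = [0, 0]
r1 m[X7→φ0] = [0, 0]
r1 m[X7→φ5] = [0, 0]
r1 m[X8→φ3] = [0, 0]
r1 m[X8→φ4] = [0, 0]
r1 m[X14→φ1] = [0, 0]
r2 m[φ0→X12] = [1, 3]
r2 m[φ0→X7] = [4, 1]
r2 m[φ1→X12] = [1, 1]
r2 m[φ1→X2] = [1, 1]
r2 m[φ1→X14] = [2, 1]
r2 m[φ2→X12] = [0, 1]
r2 m[φ2→X1] = [2, 0]
r2 m[φ2→X0] = [1, 0]
r2 m[φ3→X12] = [3, 6]
r2 m[φ3→X8] = [3, 5]
r2 m[φ4→X8] = [4, 7]
r2 m[φ5→X7] = [7, 1]
r2 m[X12→φ0] = [4, 8]
r2 m[X12→φ1] = [4, 10]
r2 m[X12→φ2] = [5, 10]
r2 m[X12→φ3] = [2, 5]
r2 m[X2→φ1] = [0, 0]
r2 m[X1→φ2] = [0, 0]
r2 m[X0→φ2] = [0, 0]
r2 m[X7→φ0] = [7, 1]
r2 m[X7→φ5] = [4, 1]
r2 m[X8→φ3] = [4, 7]
r2 m[X8→φ4] = [3, 5]
r2 m[X14→φ1] = [0, 0]
r3 m[φ0→X12] = [2, 4]
r3 m[φ0→X7] = [8, 5]
r3 m[φ1→X12] = [1, 1]
r3 m[φ1→X2] = [5, 6]
r3 m[φ1→X14] = [6, 5]
r3 m[φ2→X12] = [0, 1]
r3 m[φ2→X1] = [9, 5]
r3 m[φ2→X0] = [11, 5]
r3 m[φ3→X12] = [7, 10]
r3 m[φ3→X8] = [5, 7]
r3 m[φ4→X8] = [4, 7]
r3 m[φ5→X7] = [7, 1]
r3 m[X12→φ0] = [4, 8]
r3 m[X12→φ1] = [4, 10]
r3 m[X12→φ2] = [5, 10]
r3 m[X12→φ3] = [2, 5]
r3 m[X2→φ1] = [0, 0]
r3 m[X1→φ2] = [0, 0]
r3 m[X0→φ2] = [0, 0]
r3 m[X7→φ0] = [7, 1]
r3 m[X7→φ5] = [4, 1]
r3 m[X8→φ3] = [4, 7]
r3 m[X8→φ4] = [3, 5]
r3 m[X14→φ1] = [0, 0]
r4 m[φ0→X12] = [2, 4]
r4 m[φ0→X7] = [8, 5]
r4 m[φ1→X12] = [1, 1]
r4 m[φ1→X2] = [5, 6]
r4 m[φ1→X14] = [6, 5]
r4 m[φ2→X12] = [0, 1]
r4 m[φ2→X1] = [9, 5]
r4 m[φ2→X0] = [11, 5]
r4 m[φ3→X12] = [7, 10]
r4 m[φ3→X8] = [5, 7]
r4 m[φ4→X8] = [4, 7]
r4 m[φ5→X7] = [7, 1]
r4 m[X12→φ0] = [8, 12]
r4 m[X12→φ1] = [9, 15]
r4 m[X12→φ2] = [10, 15]
r4 m[X12→φ3] = [3, 6]
r4 m[X2→φ1] = [0, 0]
r4 m[X1→φ2] = [0, 0]
r4 m[X0→φ2] = [0, 0]
r4 m[X7→φ0] = [7, 1]
r4 m[X7→φ5] = [8, 5]
r4 m[X8→φ3] = [4, 7]
r4 m[X8→φ4] = [5, 7]
r4 m[X14→φ1] = [0, 0]
r5 m[φ0→X12] = [2, 4]
r5 m[φ0→X7] = [12, 9]
r5 m[φ1→X12] = [1, 1]
r5 m[φ1→X2] = [10, 11]
r5 m[φ1→X14] = [11, 10]
r5 m[φ2→X12] = [0, 1]
r5 m[φ2→X1] = [14, 10]
r5 m[φ2→X0] = [16, 10]
r5 m[φ3→X12] = [7, 10]
r5 m[φ3→X8] = [6, 8]
r5 m[φ4→X8] = [4, 7]
r5 m[φ5→X7] = [7, 1]
r5 m[X12→φ0] = [8, 12]
r5 m[X12→φ1] = [9, 15]
r5 m[X12→φ2] = [10, 15]
r5 m[X12→φ3] = [3, 6]
r5 m[X2→φ1] = [0, 0]
r5 m[X1→φ2] = [0, 0]
r5 m[X0→φ2] = [0, 0]
r5 m[X7→φ0] = [7, 1]
r5 m[X7→φ5] = [8, 5]
r5 m[X8→φ3] = [4, 7]
r5 m[X8→φ4] = [5, 7]
r5 m[X14→φ1] = [0, 0]
r6 m[φ0→X12] = [2, 4]
r6 m[φ0→X7] = [12, 9]
r6 m[φ1→X12] = [1, 1]
r6 m[φ1→X2] = [10, 11]
r6 m[φ1→X14] = [11, 10]
r6 m[φ2→X12] = [0, 1]
r6 m[φ2→X1] = [14, 10]
r6 m[φ2→X0] = [16, 10]
r6 m[φ3→X12] = [7, 10]
r6 m[φ3→X8] = [6, 8]
r6 m[φ4→X8] = [4, 7]
r6 m[φ5→X7] = [7, 1]
r6 m[X12→φ0] = [8, 12]
r6 m[X12→φ1] = [9, 15]
r6 m[X12→φ2] = [10, 15]
r6 m[X12→φ3] = [3, 6]
r6 m[X2→φ1] = [0, 0]
r6 m[X1→φ2] = [0, 0]
r6 m[X0→φ2] = [0, 0]
r6 m[X7→φ0] = [7, 1]
r6 m[X7→φ5] = [12, 9]
r6 m[X8→φ3] = [4, 7]
r6 m[X8→φ4] = [6, 8]
r6 m[X14→φ1] = [0, 0]
r7 m[φ0→X12] = [2, 4]
r7 m[φ0→X7] = [12, 9]
r7 m[φ1→X12] = [1, 1]
r7 m[φ1→X2] = [10, 11]
r7 m[φ1→X14] = [11, 10]
r7 m[φ2→X12] = [0, 1]
r7 m[φ2→X1] = [14, 10]
r7 m[φ2→X0] = [16, 10]
r7 m[φ3→X12] = [7, 10]
r7 m[φ3→X8] = [6, 8]
r7 m[φ4→X8] = [4, 7]
r7 m[φ5→X7] = [7, 1]
r7 m[X12→φ0] = [8, 12]
r7 m[X12→φ1] = [9, 15]
r7 m[X12→φ2] = [10, 15]
r7 m[X12→φ3] = [3, 6]
r7 m[X2→φ1] = [0, 0]
r7 m[X1→φ2] = [0, 0]
r7 m[X0→φ2] = [0, 0]
r7 m[X7→φ0] = [7, 1]
r7 m[X7→φ5] = [12, 9]
r7 m[X8→φ3] = [4, 7]
r7 m[X8→φ4] = [6, 8]
r7 m[X14→φ1] = [0, 0]
fixed point reached at round 7
b[X1] = ⊗ incoming = [14, 10]

b[X1] = [14, 10]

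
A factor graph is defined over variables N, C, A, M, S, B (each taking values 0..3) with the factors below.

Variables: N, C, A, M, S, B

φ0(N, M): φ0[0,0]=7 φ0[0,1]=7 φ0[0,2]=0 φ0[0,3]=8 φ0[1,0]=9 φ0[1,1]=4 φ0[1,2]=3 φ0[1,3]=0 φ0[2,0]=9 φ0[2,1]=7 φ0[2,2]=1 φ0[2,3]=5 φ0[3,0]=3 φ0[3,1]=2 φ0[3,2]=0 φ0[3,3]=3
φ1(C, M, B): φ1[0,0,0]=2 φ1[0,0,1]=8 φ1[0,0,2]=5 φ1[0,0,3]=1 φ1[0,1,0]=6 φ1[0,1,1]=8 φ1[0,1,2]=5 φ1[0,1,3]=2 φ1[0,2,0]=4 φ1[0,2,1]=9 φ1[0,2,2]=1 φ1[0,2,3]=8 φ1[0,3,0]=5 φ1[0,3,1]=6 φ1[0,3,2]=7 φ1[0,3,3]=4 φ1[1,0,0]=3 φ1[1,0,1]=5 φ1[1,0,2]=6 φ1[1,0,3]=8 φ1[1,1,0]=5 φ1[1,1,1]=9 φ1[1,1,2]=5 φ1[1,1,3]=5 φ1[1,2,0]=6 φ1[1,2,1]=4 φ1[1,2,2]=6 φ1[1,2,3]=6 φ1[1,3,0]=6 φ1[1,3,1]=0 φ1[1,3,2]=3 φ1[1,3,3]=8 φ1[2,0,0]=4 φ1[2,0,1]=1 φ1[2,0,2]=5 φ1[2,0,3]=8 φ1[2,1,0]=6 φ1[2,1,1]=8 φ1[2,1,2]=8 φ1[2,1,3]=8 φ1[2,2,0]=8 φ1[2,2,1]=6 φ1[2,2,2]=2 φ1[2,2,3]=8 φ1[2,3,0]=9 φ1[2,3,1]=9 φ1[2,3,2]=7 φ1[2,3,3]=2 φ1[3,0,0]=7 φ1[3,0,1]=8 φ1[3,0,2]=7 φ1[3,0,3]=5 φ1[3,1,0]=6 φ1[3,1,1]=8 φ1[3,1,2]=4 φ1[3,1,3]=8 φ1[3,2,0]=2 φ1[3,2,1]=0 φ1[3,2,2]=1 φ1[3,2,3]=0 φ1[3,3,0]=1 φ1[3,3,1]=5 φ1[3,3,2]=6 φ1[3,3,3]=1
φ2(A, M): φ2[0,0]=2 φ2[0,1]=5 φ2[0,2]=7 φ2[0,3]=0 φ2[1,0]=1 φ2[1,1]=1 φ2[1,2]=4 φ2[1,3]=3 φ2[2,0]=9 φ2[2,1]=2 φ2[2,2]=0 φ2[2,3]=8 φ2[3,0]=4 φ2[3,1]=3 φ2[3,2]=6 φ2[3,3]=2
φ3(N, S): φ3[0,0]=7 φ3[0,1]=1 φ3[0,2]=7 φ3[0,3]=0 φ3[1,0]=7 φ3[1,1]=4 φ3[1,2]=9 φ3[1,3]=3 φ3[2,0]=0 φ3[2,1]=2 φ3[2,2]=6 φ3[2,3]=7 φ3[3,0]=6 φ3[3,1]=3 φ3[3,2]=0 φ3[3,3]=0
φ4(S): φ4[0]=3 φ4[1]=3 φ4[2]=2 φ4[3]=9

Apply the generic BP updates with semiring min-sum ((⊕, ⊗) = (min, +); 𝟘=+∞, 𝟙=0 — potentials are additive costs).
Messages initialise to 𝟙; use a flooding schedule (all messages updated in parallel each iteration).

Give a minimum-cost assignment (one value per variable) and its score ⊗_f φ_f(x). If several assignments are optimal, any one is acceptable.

assignment: (N=3, C=3, A=2, M=2, S=2, B=1); score = 2

init: all messages = 𝟙 over 4 values
r1 m[φ0→N] = [0, 0, 1, 0]
r1 m[φ0→M] = [3, 2, 0, 0]
r1 m[φ1→C] = [1, 0, 1, 0]
r1 m[φ1→M] = [1, 2, 0, 0]
r1 m[φ1→B] = [1, 0, 1, 0]
r1 m[φ2→A] = [0, 1, 0, 2]
r1 m[φ2→M] = [1, 1, 0, 0]
r1 m[φ3→N] = [0, 3, 0, 0]
r1 m[φ3→S] = [0, 1, 0, 0]
r1 m[φ4→S] = [3, 3, 2, 9]
r1 m[N→φ0] = [0, 0, 0, 0]
r1 m[N→φ3] = [0, 0, 0, 0]
r1 m[C→φ1] = [0, 0, 0, 0]
r1 m[A→φ2] = [0, 0, 0, 0]
r1 m[M→φ0] = [0, 0, 0, 0]
r1 m[M→φ1] = [0, 0, 0, 0]
r1 m[M→φ2] = [0, 0, 0, 0]
r1 m[S→φ3] = [0, 0, 0, 0]
r1 m[S→φ4] = [0, 0, 0, 0]
r1 m[B→φ1] = [0, 0, 0, 0]
r2 m[φ0→N] = [0, 0, 1, 0]
r2 m[φ0→M] = [3, 2, 0, 0]
r2 m[φ1→C] = [1, 0, 1, 0]
r2 m[φ1→M] = [1, 2, 0, 0]
r2 m[φ1→B] = [1, 0, 1, 0]
r2 m[φ2→A] = [0, 1, 0, 2]
r2 m[φ2→M] = [1, 1, 0, 0]
r2 m[φ3→N] = [0, 3, 0, 0]
r2 m[φ3→S] = [0, 1, 0, 0]
r2 m[φ4→S] = [3, 3, 2, 9]
r2 m[N→φ0] = [0, 3, 0, 0]
r2 m[N→φ3] = [0, 0, 1, 0]
r2 m[C→φ1] = [0, 0, 0, 0]
r2 m[A→φ2] = [0, 0, 0, 0]
r2 m[M→φ0] = [2, 3, 0, 0]
r2 m[M→φ1] = [4, 3, 0, 0]
r2 m[M→φ2] = [4, 4, 0, 0]
r2 m[S→φ3] = [3, 3, 2, 9]
r2 m[S→φ4] = [0, 1, 0, 0]
r2 m[B→φ1] = [0, 0, 0, 0]
r3 m[φ0→N] = [0, 0, 1, 0]
r3 m[φ0→M] = [3, 2, 0, 3]
r3 m[φ1→C] = [1, 0, 2, 0]
r3 m[φ1→M] = [1, 2, 0, 0]
r3 m[φ1→B] = [1, 0, 1, 0]
r3 m[φ2→A] = [0, 3, 0, 2]
r3 m[φ2→M] = [1, 1, 0, 0]
r3 m[φ3→N] = [4, 7, 3, 2]
r3 m[φ3→S] = [1, 1, 0, 0]
r3 m[φ4→S] = [3, 3, 2, 9]
r3 m[N→φ0] = [0, 3, 0, 0]
r3 m[N→φ3] = [0, 0, 1, 0]
r3 m[C→φ1] = [0, 0, 0, 0]
r3 m[A→φ2] = [0, 0, 0, 0]
r3 m[M→φ0] = [2, 3, 0, 0]
r3 m[M→φ1] = [4, 3, 0, 0]
r3 m[M→φ2] = [4, 4, 0, 0]
r3 m[S→φ3] = [3, 3, 2, 9]
r3 m[S→φ4] = [0, 1, 0, 0]
r3 m[B→φ1] = [0, 0, 0, 0]
r4 m[φ0→N] = [0, 0, 1, 0]
r4 m[φ0→M] = [3, 2, 0, 3]
r4 m[φ1→C] = [1, 0, 2, 0]
r4 m[φ1→M] = [1, 2, 0, 0]
r4 m[φ1→B] = [1, 0, 1, 0]
r4 m[φ2→A] = [0, 3, 0, 2]
r4 m[φ2→M] = [1, 1, 0, 0]
r4 m[φ3→N] = [4, 7, 3, 2]
r4 m[φ3→S] = [1, 1, 0, 0]
r4 m[φ4→S] = [3, 3, 2, 9]
r4 m[N→φ0] = [4, 7, 3, 2]
r4 m[N→φ3] = [0, 0, 1, 0]
r4 m[C→φ1] = [0, 0, 0, 0]
r4 m[A→φ2] = [0, 0, 0, 0]
r4 m[M→φ0] = [2, 3, 0, 0]
r4 m[M→φ1] = [4, 3, 0, 3]
r4 m[M→φ2] = [4, 4, 0, 3]
r4 m[S→φ3] = [3, 3, 2, 9]
r4 m[S→φ4] = [1, 1, 0, 0]
r4 m[B→φ1] = [0, 0, 0, 0]
r5 m[φ0→N] = [0, 0, 1, 0]
r5 m[φ0→M] = [5, 4, 2, 5]
r5 m[φ1→C] = [1, 3, 2, 0]
r5 m[φ1→M] = [1, 2, 0, 0]
r5 m[φ1→B] = [2, 0, 1, 0]
r5 m[φ2→A] = [3, 4, 0, 5]
r5 m[φ2→M] = [1, 1, 0, 0]
r5 m[φ3→N] = [4, 7, 3, 2]
r5 m[φ3→S] = [1, 1, 0, 0]
r5 m[φ4→S] = [3, 3, 2, 9]
r5 m[N→φ0] = [4, 7, 3, 2]
r5 m[N→φ3] = [0, 0, 1, 0]
r5 m[C→φ1] = [0, 0, 0, 0]
r5 m[A→φ2] = [0, 0, 0, 0]
r5 m[M→φ0] = [2, 3, 0, 0]
r5 m[M→φ1] = [4, 3, 0, 3]
r5 m[M→φ2] = [4, 4, 0, 3]
r5 m[S→φ3] = [3, 3, 2, 9]
r5 m[S→φ4] = [1, 1, 0, 0]
r5 m[B→φ1] = [0, 0, 0, 0]
r6 m[φ0→N] = [0, 0, 1, 0]
r6 m[φ0→M] = [5, 4, 2, 5]
r6 m[φ1→C] = [1, 3, 2, 0]
r6 m[φ1→M] = [1, 2, 0, 0]
r6 m[φ1→B] = [2, 0, 1, 0]
r6 m[φ2→A] = [3, 4, 0, 5]
r6 m[φ2→M] = [1, 1, 0, 0]
r6 m[φ3→N] = [4, 7, 3, 2]
r6 m[φ3→S] = [1, 1, 0, 0]
r6 m[φ4→S] = [3, 3, 2, 9]
r6 m[N→φ0] = [4, 7, 3, 2]
r6 m[N→φ3] = [0, 0, 1, 0]
r6 m[C→φ1] = [0, 0, 0, 0]
r6 m[A→φ2] = [0, 0, 0, 0]
r6 m[M→φ0] = [2, 3, 0, 0]
r6 m[M→φ1] = [6, 5, 2, 5]
r6 m[M→φ2] = [6, 6, 2, 5]
r6 m[S→φ3] = [3, 3, 2, 9]
r6 m[S→φ4] = [1, 1, 0, 0]
r6 m[B→φ1] = [0, 0, 0, 0]
r7 m[φ0→N] = [0, 0, 1, 0]
r7 m[φ0→M] = [5, 4, 2, 5]
r7 m[φ1→C] = [3, 5, 4, 2]
r7 m[φ1→M] = [1, 2, 0, 0]
r7 m[φ1→B] = [4, 2, 3, 2]
r7 m[φ2→A] = [5, 6, 2, 7]
r7 m[φ2→M] = [1, 1, 0, 0]
r7 m[φ3→N] = [4, 7, 3, 2]
r7 m[φ3→S] = [1, 1, 0, 0]
r7 m[φ4→S] = [3, 3, 2, 9]
r7 m[N→φ0] = [4, 7, 3, 2]
r7 m[N→φ3] = [0, 0, 1, 0]
r7 m[C→φ1] = [0, 0, 0, 0]
r7 m[A→φ2] = [0, 0, 0, 0]
r7 m[M→φ0] = [2, 3, 0, 0]
r7 m[M→φ1] = [6, 5, 2, 5]
r7 m[M→φ2] = [6, 6, 2, 5]
r7 m[S→φ3] = [3, 3, 2, 9]
r7 m[S→φ4] = [1, 1, 0, 0]
r7 m[B→φ1] = [0, 0, 0, 0]
r8 m[φ0→N] = [0, 0, 1, 0]
r8 m[φ0→M] = [5, 4, 2, 5]
r8 m[φ1→C] = [3, 5, 4, 2]
r8 m[φ1→M] = [1, 2, 0, 0]
r8 m[φ1→B] = [4, 2, 3, 2]
r8 m[φ2→A] = [5, 6, 2, 7]
r8 m[φ2→M] = [1, 1, 0, 0]
r8 m[φ3→N] = [4, 7, 3, 2]
r8 m[φ3→S] = [1, 1, 0, 0]
r8 m[φ4→S] = [3, 3, 2, 9]
r8 m[N→φ0] = [4, 7, 3, 2]
r8 m[N→φ3] = [0, 0, 1, 0]
r8 m[C→φ1] = [0, 0, 0, 0]
r8 m[A→φ2] = [0, 0, 0, 0]
r8 m[M→φ0] = [2, 3, 0, 0]
r8 m[M→φ1] = [6, 5, 2, 5]
r8 m[M→φ2] = [6, 6, 2, 5]
r8 m[S→φ3] = [3, 3, 2, 9]
r8 m[S→φ4] = [1, 1, 0, 0]
r8 m[B→φ1] = [0, 0, 0, 0]
fixed point reached at round 8
traceback from N: (N=3, C=3, A=2, M=2, S=2, B=1), score=2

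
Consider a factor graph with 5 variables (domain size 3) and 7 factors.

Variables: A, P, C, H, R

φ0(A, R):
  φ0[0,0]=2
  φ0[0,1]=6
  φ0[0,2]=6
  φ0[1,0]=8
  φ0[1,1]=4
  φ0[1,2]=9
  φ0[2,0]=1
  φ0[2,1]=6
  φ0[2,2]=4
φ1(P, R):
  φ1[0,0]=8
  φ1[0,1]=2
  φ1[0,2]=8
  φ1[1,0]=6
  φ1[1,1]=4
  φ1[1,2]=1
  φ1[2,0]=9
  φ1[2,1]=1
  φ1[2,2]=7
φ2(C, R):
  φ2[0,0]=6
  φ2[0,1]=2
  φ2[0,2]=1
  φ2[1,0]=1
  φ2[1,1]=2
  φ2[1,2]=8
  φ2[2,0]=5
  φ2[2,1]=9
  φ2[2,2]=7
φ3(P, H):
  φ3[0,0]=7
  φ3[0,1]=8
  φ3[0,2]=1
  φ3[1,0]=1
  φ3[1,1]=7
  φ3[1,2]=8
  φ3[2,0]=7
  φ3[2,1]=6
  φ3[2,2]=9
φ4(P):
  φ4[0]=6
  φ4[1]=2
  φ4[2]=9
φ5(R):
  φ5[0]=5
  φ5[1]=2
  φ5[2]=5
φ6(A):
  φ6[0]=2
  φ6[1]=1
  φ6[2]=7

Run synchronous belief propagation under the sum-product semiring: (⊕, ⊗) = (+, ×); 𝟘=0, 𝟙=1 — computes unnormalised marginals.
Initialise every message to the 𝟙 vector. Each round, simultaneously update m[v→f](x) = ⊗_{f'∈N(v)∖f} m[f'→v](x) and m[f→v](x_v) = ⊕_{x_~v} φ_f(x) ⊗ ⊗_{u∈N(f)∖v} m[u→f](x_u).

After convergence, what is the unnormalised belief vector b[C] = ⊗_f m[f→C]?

init: all messages = 𝟙 over 3 values
r1 m[φ0→A] = [14, 21, 11]
r1 m[φ0→R] = [11, 16, 19]
r1 m[φ1→P] = [18, 11, 17]
r1 m[φ1→R] = [23, 7, 16]
r1 m[φ2→C] = [9, 11, 21]
r1 m[φ2→R] = [12, 13, 16]
r1 m[φ3→P] = [16, 16, 22]
r1 m[φ3→H] = [15, 21, 18]
r1 m[φ4→P] = [6, 2, 9]
r1 m[φ5→R] = [5, 2, 5]
r1 m[φ6→A] = [2, 1, 7]
r1 m[A→φ0] = [1, 1, 1]
r1 m[A→φ6] = [1, 1, 1]
r1 m[P→φ1] = [1, 1, 1]
r1 m[P→φ3] = [1, 1, 1]
r1 m[P→φ4] = [1, 1, 1]
r1 m[C→φ2] = [1, 1, 1]
r1 m[H→φ3] = [1, 1, 1]
r1 m[R→φ0] = [1, 1, 1]
r1 m[R→φ1] = [1, 1, 1]
r1 m[R→φ2] = [1, 1, 1]
r1 m[R→φ5] = [1, 1, 1]
r2 m[φ0→A] = [14, 21, 11]
r2 m[φ0→R] = [11, 16, 19]
r2 m[φ1→P] = [18, 11, 17]
r2 m[φ1→R] = [23, 7, 16]
r2 m[φ2→C] = [9, 11, 21]
r2 m[φ2→R] = [12, 13, 16]
r2 m[φ3→P] = [16, 16, 22]
r2 m[φ3→H] = [15, 21, 18]
r2 m[φ4→P] = [6, 2, 9]
r2 m[φ5→R] = [5, 2, 5]
r2 m[φ6→A] = [2, 1, 7]
r2 m[A→φ0] = [2, 1, 7]
r2 m[A→φ6] = [14, 21, 11]
r2 m[P→φ1] = [96, 32, 198]
r2 m[P→φ3] = [108, 22, 153]
r2 m[P→φ4] = [288, 176, 374]
r2 m[C→φ2] = [1, 1, 1]
r2 m[H→φ3] = [1, 1, 1]
r2 m[R→φ0] = [1380, 182, 1280]
r2 m[R→φ1] = [660, 416, 1520]
r2 m[R→φ2] = [1265, 224, 1520]
r2 m[R→φ5] = [3036, 1456, 4864]
r3 m[φ0→A] = [11532, 23288, 7592]
r3 m[φ0→R] = [19, 58, 49]
r3 m[φ1→P] = [18272, 7144, 16996]
r3 m[φ1→R] = [2742, 518, 2186]
r3 m[φ2→C] = [9558, 13873, 18981]
r3 m[φ2→R] = [12, 13, 16]
r3 m[φ3→P] = [16, 16, 22]
r3 m[φ3→H] = [1849, 1936, 1661]
r3 m[φ4→P] = [6, 2, 9]
r3 m[φ5→R] = [5, 2, 5]
r3 m[φ6→A] = [2, 1, 7]
r3 m[A→φ0] = [2, 1, 7]
r3 m[A→φ6] = [14, 21, 11]
r3 m[P→φ1] = [96, 32, 198]
r3 m[P→φ3] = [108, 22, 153]
r3 m[P→φ4] = [288, 176, 374]
r3 m[C→φ2] = [1, 1, 1]
r3 m[H→φ3] = [1, 1, 1]
r3 m[R→φ0] = [1380, 182, 1280]
r3 m[R→φ1] = [660, 416, 1520]
r3 m[R→φ2] = [1265, 224, 1520]
r3 m[R→φ5] = [3036, 1456, 4864]
r4 m[φ0→A] = [11532, 23288, 7592]
r4 m[φ0→R] = [19, 58, 49]
r4 m[φ1→P] = [18272, 7144, 16996]
r4 m[φ1→R] = [2742, 518, 2186]
r4 m[φ2→C] = [9558, 13873, 18981]
r4 m[φ2→R] = [12, 13, 16]
r4 m[φ3→P] = [16, 16, 22]
r4 m[φ3→H] = [1849, 1936, 1661]
r4 m[φ4→P] = [6, 2, 9]
r4 m[φ5→R] = [5, 2, 5]
r4 m[φ6→A] = [2, 1, 7]
r4 m[A→φ0] = [2, 1, 7]
r4 m[A→φ6] = [11532, 23288, 7592]
r4 m[P→φ1] = [96, 32, 198]
r4 m[P→φ3] = [109632, 14288, 152964]
r4 m[P→φ4] = [292352, 114304, 373912]
r4 m[C→φ2] = [1, 1, 1]
r4 m[H→φ3] = [1, 1, 1]
r4 m[R→φ0] = [164520, 13468, 174880]
r4 m[R→φ1] = [1140, 1508, 3920]
r4 m[R→φ2] = [260490, 60088, 535570]
r4 m[R→φ5] = [625176, 390572, 1713824]
r5 m[φ0→A] = [1459128, 2943952, 944848]
r5 m[φ0→R] = [19, 58, 49]
r5 m[φ1→P] = [43496, 16792, 39208]
r5 m[φ1→R] = [2742, 518, 2186]
r5 m[φ2→C] = [2218686, 4665226, 5592232]
r5 m[φ2→R] = [12, 13, 16]
r5 m[φ3→P] = [16, 16, 22]
r5 m[φ3→H] = [1852460, 1894856, 1600612]
r5 m[φ4→P] = [6, 2, 9]
r5 m[φ5→R] = [5, 2, 5]
r5 m[φ6→A] = [2, 1, 7]
r5 m[A→φ0] = [2, 1, 7]
r5 m[A→φ6] = [11532, 23288, 7592]
r5 m[P→φ1] = [96, 32, 198]
r5 m[P→φ3] = [109632, 14288, 152964]
r5 m[P→φ4] = [292352, 114304, 373912]
r5 m[C→φ2] = [1, 1, 1]
r5 m[H→φ3] = [1, 1, 1]
r5 m[R→φ0] = [164520, 13468, 174880]
r5 m[R→φ1] = [1140, 1508, 3920]
r5 m[R→φ2] = [260490, 60088, 535570]
r5 m[R→φ5] = [625176, 390572, 1713824]
r6 m[φ0→A] = [1459128, 2943952, 944848]
r6 m[φ0→R] = [19, 58, 49]
r6 m[φ1→P] = [43496, 16792, 39208]
r6 m[φ1→R] = [2742, 518, 2186]
r6 m[φ2→C] = [2218686, 4665226, 5592232]
r6 m[φ2→R] = [12, 13, 16]
r6 m[φ3→P] = [16, 16, 22]
r6 m[φ3→H] = [1852460, 1894856, 1600612]
r6 m[φ4→P] = [6, 2, 9]
r6 m[φ5→R] = [5, 2, 5]
r6 m[φ6→A] = [2, 1, 7]
r6 m[A→φ0] = [2, 1, 7]
r6 m[A→φ6] = [1459128, 2943952, 944848]
r6 m[P→φ1] = [96, 32, 198]
r6 m[P→φ3] = [260976, 33584, 352872]
r6 m[P→φ4] = [695936, 268672, 862576]
r6 m[C→φ2] = [1, 1, 1]
r6 m[H→φ3] = [1, 1, 1]
r6 m[R→φ0] = [164520, 13468, 174880]
r6 m[R→φ1] = [1140, 1508, 3920]
r6 m[R→φ2] = [260490, 60088, 535570]
r6 m[R→φ5] = [625176, 390572, 1713824]
r7 m[φ0→A] = [1459128, 2943952, 944848]
r7 m[φ0→R] = [19, 58, 49]
r7 m[φ1→P] = [43496, 16792, 39208]
r7 m[φ1→R] = [2742, 518, 2186]
r7 m[φ2→C] = [2218686, 4665226, 5592232]
r7 m[φ2→R] = [12, 13, 16]
r7 m[φ3→P] = [16, 16, 22]
r7 m[φ3→H] = [4330520, 4440128, 3705496]
r7 m[φ4→P] = [6, 2, 9]
r7 m[φ5→R] = [5, 2, 5]
r7 m[φ6→A] = [2, 1, 7]
r7 m[A→φ0] = [2, 1, 7]
r7 m[A→φ6] = [1459128, 2943952, 944848]
r7 m[P→φ1] = [96, 32, 198]
r7 m[P→φ3] = [260976, 33584, 352872]
r7 m[P→φ4] = [695936, 268672, 862576]
r7 m[C→φ2] = [1, 1, 1]
r7 m[H→φ3] = [1, 1, 1]
r7 m[R→φ0] = [164520, 13468, 174880]
r7 m[R→φ1] = [1140, 1508, 3920]
r7 m[R→φ2] = [260490, 60088, 535570]
r7 m[R→φ5] = [625176, 390572, 1713824]
r8 m[φ0→A] = [1459128, 2943952, 944848]
r8 m[φ0→R] = [19, 58, 49]
r8 m[φ1→P] = [43496, 16792, 39208]
r8 m[φ1→R] = [2742, 518, 2186]
r8 m[φ2→C] = [2218686, 4665226, 5592232]
r8 m[φ2→R] = [12, 13, 16]
r8 m[φ3→P] = [16, 16, 22]
r8 m[φ3→H] = [4330520, 4440128, 3705496]
r8 m[φ4→P] = [6, 2, 9]
r8 m[φ5→R] = [5, 2, 5]
r8 m[φ6→A] = [2, 1, 7]
r8 m[A→φ0] = [2, 1, 7]
r8 m[A→φ6] = [1459128, 2943952, 944848]
r8 m[P→φ1] = [96, 32, 198]
r8 m[P→φ3] = [260976, 33584, 352872]
r8 m[P→φ4] = [695936, 268672, 862576]
r8 m[C→φ2] = [1, 1, 1]
r8 m[H→φ3] = [1, 1, 1]
r8 m[R→φ0] = [164520, 13468, 174880]
r8 m[R→φ1] = [1140, 1508, 3920]
r8 m[R→φ2] = [260490, 60088, 535570]
r8 m[R→φ5] = [625176, 390572, 1713824]
fixed point reached at round 8
b[C] = ⊗ incoming = [2218686, 4665226, 5592232]

b[C] = [2218686, 4665226, 5592232]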